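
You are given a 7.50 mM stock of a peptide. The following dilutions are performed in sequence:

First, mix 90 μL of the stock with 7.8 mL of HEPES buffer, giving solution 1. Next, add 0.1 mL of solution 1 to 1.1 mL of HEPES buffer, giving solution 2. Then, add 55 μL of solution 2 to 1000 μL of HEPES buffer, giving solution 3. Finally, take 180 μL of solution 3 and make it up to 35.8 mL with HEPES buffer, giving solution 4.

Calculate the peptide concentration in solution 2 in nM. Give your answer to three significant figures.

Step 1: 90 μL + 7.8 mL = 7890 μL total → factor 7890/90 = 87.667
Step 2: 0.1 mL + 1.1 mL = 1.2 mL total → factor 1.2/0.1 = 12
Dilution factor through solution 2 = 87.667 × 12 = 1052
[solution 2] = 7.50 mM / 1052 = 0.007129 mM = 7.13 × 10^3 nM

7.13 × 10^3 nM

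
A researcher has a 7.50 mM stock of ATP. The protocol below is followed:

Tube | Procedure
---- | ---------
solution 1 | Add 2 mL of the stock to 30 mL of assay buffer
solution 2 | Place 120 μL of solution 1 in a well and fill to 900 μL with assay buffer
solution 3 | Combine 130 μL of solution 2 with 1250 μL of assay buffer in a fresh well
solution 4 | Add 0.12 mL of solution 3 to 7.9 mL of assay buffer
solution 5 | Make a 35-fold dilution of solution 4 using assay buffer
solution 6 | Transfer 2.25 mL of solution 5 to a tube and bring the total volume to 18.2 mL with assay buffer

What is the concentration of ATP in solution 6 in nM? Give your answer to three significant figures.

0.311 nM

Step 1: 2 mL + 30 mL = 32 mL total → factor 32/2 = 16
Step 2: 120 μL brought to 900 μL → factor 900/120 = 7.5
Step 3: 130 μL + 1250 μL = 1380 μL total → factor 1380/130 = 10.615
Step 4: 0.12 mL + 7.9 mL = 8.02 mL total → factor 8.02/0.12 = 66.833
Step 5: 35-fold → factor 35
Step 6: 2.25 mL brought to 18.2 mL → factor 18.2/2.25 = 8.0889
Overall dilution factor = 16 × 7.5 × 10.615 × 66.833 × 35 × 8.0889 = 2.4103 × 10^7
Final = 7.50 mM / 2.4103 × 10^7 = 3.112 × 10^-7 mM = 0.311 nM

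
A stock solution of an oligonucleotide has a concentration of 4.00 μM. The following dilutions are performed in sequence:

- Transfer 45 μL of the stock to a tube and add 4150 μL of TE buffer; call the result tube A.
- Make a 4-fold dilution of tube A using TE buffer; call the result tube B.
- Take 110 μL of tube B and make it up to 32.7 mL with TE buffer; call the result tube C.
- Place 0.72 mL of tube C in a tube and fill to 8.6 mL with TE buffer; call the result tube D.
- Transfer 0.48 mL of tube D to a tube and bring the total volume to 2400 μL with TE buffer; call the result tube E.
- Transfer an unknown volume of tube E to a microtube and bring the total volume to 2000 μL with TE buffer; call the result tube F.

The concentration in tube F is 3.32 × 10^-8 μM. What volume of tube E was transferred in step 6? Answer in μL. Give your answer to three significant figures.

110 μL

Step 1: 45 μL + 4150 μL = 4195 μL total → factor 4195/45 = 93.222
Step 2: 4-fold → factor 4
Step 3: 110 μL brought to 32.7 mL → factor 32700/110 = 297.27
Step 4: 0.72 mL brought to 8.6 mL → factor 8.6/0.72 = 11.944
Step 5: 0.48 mL brought to 2400 μL → factor 2.4/0.48 = 5
Step 6: v brought to 2000 μL → factor = 2000 μL/v
Product of known-step factors = 6.6202 × 10^6
Overall factor = 4.00 μM / (3.32 × 10^-8 μM) = 1.2048 × 10^8
Step-6 factor = 1.2048 × 10^8 / 6.6202 × 10^6 = 18.199
v = 2000 μL / 18.199 = 110 μL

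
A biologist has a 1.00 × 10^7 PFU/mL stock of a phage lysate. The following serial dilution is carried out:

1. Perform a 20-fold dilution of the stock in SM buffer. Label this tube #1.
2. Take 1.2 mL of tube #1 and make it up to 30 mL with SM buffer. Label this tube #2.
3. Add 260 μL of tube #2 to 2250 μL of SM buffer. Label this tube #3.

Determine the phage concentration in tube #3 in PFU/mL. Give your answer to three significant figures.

Step 1: 20-fold → factor 20
Step 2: 1.2 mL brought to 30 mL → factor 30/1.2 = 25
Step 3: 260 μL + 2250 μL = 2510 μL total → factor 2510/260 = 9.6538
Overall dilution factor = 20 × 25 × 9.6538 = 4826.9
Final = 1.00 × 10^7 PFU/mL / 4826.9 = 2.07 × 10^3 PFU/mL

2.07 × 10^3 PFU/mL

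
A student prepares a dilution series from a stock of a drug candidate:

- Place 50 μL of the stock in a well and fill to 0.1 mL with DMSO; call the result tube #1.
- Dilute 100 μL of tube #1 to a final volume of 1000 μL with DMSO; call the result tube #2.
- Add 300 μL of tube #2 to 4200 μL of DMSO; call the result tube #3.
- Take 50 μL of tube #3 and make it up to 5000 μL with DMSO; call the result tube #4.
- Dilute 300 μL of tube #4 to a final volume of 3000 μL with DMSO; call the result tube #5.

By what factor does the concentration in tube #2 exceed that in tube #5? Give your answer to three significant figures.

1.50 × 10^4

Step 1: 50 μL brought to 0.1 mL → factor 100/50 = 2
Step 2: 100 μL brought to 1000 μL → factor 1000/100 = 10
Step 3: 300 μL + 4200 μL = 4500 μL total → factor 4500/300 = 15
Step 4: 50 μL brought to 5000 μL → factor 5000/50 = 100
Step 5: 300 μL brought to 3000 μL → factor 3000/300 = 10
Dilution factor to tube #2 = 20; to tube #5 = 3 × 10^5
[tube #2]/[tube #5] = (factor to tube #5)/(factor to tube #2) = 3 × 10^5/20 = 1.50 × 10^4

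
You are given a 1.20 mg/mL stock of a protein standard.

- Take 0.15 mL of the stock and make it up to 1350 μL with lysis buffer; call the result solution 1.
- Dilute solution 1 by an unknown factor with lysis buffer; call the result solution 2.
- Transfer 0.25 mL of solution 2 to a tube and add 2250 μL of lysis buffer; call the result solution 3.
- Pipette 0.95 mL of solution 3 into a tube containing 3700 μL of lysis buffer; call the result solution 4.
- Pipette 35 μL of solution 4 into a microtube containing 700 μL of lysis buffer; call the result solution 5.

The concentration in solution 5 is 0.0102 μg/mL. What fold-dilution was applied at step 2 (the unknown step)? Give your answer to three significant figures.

Step 1: 0.15 mL brought to 1350 μL → factor 1.35/0.15 = 9
Step 2: unknown factor x
Step 3: 0.25 mL + 2250 μL = 2.5 mL total → factor 2.5/0.25 = 10
Step 4: 0.95 mL + 3700 μL = 4.65 mL total → factor 4.65/0.95 = 4.8947
Step 5: 35 μL + 700 μL = 735 μL total → factor 735/35 = 21
Product of known-step factors = 9251.1
Overall factor = 1.20 mg/mL / (0.0102 μg/mL) = 1.1765 × 10^5
x = 1.1765 × 10^5 / 9251.1 = 12.7

12.7-fold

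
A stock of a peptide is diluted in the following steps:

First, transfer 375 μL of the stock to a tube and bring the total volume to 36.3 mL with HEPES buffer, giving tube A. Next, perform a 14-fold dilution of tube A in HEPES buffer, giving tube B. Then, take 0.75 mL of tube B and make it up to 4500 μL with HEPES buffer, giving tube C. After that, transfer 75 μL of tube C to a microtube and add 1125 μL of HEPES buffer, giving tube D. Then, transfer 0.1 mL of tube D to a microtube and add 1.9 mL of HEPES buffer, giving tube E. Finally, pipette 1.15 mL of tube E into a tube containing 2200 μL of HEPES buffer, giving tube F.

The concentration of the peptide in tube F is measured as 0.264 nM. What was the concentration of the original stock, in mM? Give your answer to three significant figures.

2.00 mM

Step 1: 375 μL brought to 36.3 mL → factor 36300/375 = 96.8
Step 2: 14-fold → factor 14
Step 3: 0.75 mL brought to 4500 μL → factor 4.5/0.75 = 6
Step 4: 75 μL + 1125 μL = 1200 μL total → factor 1200/75 = 16
Step 5: 0.1 mL + 1.9 mL = 2 mL total → factor 2/0.1 = 20
Step 6: 1.15 mL + 2200 μL = 3.35 mL total → factor 3.35/1.15 = 2.913
Overall dilution factor = 96.8 × 14 × 6 × 16 × 20 × 2.913 = 7.5797 × 10^6
Stock = 0.264 nM × 7.5797 × 10^6 = 2.001 × 10^6 nM = 2.00 mM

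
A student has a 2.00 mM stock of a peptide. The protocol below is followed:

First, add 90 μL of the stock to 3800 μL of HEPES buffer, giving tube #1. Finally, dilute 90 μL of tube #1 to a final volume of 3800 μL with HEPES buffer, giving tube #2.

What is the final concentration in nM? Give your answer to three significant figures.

Step 1: 90 μL + 3800 μL = 3890 μL total → factor 3890/90 = 43.222
Step 2: 90 μL brought to 3800 μL → factor 3800/90 = 42.222
Overall dilution factor = 43.222 × 42.222 = 1824.9
Final = 2.00 mM / 1824.9 = 0.001096 mM = 1.10 × 10^3 nM

1.10 × 10^3 nM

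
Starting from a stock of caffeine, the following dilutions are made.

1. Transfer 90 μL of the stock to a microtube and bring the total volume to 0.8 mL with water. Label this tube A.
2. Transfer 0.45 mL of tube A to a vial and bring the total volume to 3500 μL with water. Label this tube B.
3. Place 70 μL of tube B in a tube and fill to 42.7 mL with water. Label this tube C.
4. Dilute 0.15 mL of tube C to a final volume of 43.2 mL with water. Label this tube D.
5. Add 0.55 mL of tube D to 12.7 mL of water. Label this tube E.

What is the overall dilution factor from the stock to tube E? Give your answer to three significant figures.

Step 1: 90 μL brought to 0.8 mL → factor 800/90 = 8.8889
Step 2: 0.45 mL brought to 3500 μL → factor 3.5/0.45 = 7.7778
Step 3: 70 μL brought to 42.7 mL → factor 42700/70 = 610
Step 4: 0.15 mL brought to 43.2 mL → factor 43.2/0.15 = 288
Step 5: 0.55 mL + 12.7 mL = 13.25 mL total → factor 13.25/0.55 = 24.091
Overall dilution factor = 8.8889 × 7.7778 × 610 × 288 × 24.091 = 2.926 × 10^8

2.93 × 10^8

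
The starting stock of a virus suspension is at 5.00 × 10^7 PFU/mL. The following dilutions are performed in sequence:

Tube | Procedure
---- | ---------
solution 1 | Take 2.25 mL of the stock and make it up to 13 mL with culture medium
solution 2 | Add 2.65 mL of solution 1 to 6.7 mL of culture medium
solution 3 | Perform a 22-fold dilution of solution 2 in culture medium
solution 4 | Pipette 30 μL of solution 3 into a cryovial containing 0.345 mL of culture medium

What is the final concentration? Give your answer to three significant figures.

Step 1: 2.25 mL brought to 13 mL → factor 13/2.25 = 5.7778
Step 2: 2.65 mL + 6.7 mL = 9.35 mL total → factor 9.35/2.65 = 3.5283
Step 3: 22-fold → factor 22
Step 4: 30 μL + 0.345 mL = 375 μL total → factor 375/30 = 12.5
Overall dilution factor = 5.7778 × 3.5283 × 22 × 12.5 = 5606.1
Final = 5.00 × 10^7 PFU/mL / 5606.1 = 8.92 × 10^3 PFU/mL

8.92 × 10^3 PFU/mL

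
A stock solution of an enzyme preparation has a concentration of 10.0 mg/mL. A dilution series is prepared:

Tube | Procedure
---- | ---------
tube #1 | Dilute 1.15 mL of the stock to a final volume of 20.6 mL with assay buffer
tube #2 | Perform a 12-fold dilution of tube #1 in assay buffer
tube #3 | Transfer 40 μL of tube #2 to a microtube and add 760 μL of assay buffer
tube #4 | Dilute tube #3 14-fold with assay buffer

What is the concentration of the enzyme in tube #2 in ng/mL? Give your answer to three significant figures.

4.65 × 10^4 ng/mL

Step 1: 1.15 mL brought to 20.6 mL → factor 20.6/1.15 = 17.913
Step 2: 12-fold → factor 12
Dilution factor through tube #2 = 17.913 × 12 = 214.96
[tube #2] = 10.0 mg/mL / 214.96 = 0.04652 mg/mL = 4.65 × 10^4 ng/mL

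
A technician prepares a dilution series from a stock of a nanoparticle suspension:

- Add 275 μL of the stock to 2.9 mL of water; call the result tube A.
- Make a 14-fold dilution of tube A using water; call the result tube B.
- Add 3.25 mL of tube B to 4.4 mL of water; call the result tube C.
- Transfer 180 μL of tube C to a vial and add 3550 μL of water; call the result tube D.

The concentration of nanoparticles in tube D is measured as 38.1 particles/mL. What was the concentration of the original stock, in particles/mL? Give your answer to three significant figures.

Step 1: 275 μL + 2.9 mL = 3175 μL total → factor 3175/275 = 11.545
Step 2: 14-fold → factor 14
Step 3: 3.25 mL + 4.4 mL = 7.65 mL total → factor 7.65/3.25 = 2.3538
Step 4: 180 μL + 3550 μL = 3730 μL total → factor 3730/180 = 20.722
Overall dilution factor = 11.545 × 14 × 2.3538 × 20.722 = 7884.1
Stock = 38.1 particles/mL × 7884.1 = 3.00 × 10^5 particles/mL

3.00 × 10^5 particles/mL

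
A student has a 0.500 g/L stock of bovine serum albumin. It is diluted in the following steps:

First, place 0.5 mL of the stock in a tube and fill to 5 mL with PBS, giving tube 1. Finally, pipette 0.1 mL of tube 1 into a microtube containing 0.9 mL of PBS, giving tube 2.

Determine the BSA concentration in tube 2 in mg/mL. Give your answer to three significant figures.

Step 1: 0.5 mL brought to 5 mL → factor 5/0.5 = 10
Step 2: 0.1 mL + 0.9 mL = 1 mL total → factor 1/0.1 = 10
Overall dilution factor = 10 × 10 = 100
Final = 0.500 g/L / 100 = 0.005000 g/L = 0.00500 mg/mL

0.00500 mg/mL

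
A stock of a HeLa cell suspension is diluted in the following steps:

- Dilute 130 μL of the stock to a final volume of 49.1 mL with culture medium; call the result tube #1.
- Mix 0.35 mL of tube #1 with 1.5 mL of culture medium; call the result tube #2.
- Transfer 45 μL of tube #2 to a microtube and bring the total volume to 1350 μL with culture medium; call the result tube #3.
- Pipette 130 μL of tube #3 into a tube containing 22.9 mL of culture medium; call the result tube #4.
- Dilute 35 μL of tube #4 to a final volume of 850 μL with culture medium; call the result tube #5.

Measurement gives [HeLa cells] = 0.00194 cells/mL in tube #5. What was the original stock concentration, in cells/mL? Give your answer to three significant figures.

Step 1: 130 μL brought to 49.1 mL → factor 49100/130 = 377.69
Step 2: 0.35 mL + 1.5 mL = 1.85 mL total → factor 1.85/0.35 = 5.2857
Step 3: 45 μL brought to 1350 μL → factor 1350/45 = 30
Step 4: 130 μL + 22.9 mL = 23030 μL total → factor 23030/130 = 177.15
Step 5: 35 μL brought to 850 μL → factor 850/35 = 24.286
Overall dilution factor = 377.69 × 5.2857 × 30 × 177.15 × 24.286 = 2.5767 × 10^8
Stock = 0.00194 cells/mL × 2.5767 × 10^8 = 5.00 × 10^5 cells/mL

5.00 × 10^5 cells/mL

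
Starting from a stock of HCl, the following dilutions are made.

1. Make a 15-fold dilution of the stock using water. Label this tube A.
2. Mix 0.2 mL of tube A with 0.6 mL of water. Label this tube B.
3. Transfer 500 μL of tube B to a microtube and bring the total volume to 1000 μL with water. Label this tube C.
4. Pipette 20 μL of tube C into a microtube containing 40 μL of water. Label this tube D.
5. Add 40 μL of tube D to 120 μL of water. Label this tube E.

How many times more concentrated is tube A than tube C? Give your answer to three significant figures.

Step 1: 15-fold → factor 15
Step 2: 0.2 mL + 0.6 mL = 0.8 mL total → factor 0.8/0.2 = 4
Step 3: 500 μL brought to 1000 μL → factor 1000/500 = 2
Dilution factor to tube A = 15; to tube C = 120
[tube A]/[tube C] = (factor to tube C)/(factor to tube A) = 120/15 = 8.00

8.00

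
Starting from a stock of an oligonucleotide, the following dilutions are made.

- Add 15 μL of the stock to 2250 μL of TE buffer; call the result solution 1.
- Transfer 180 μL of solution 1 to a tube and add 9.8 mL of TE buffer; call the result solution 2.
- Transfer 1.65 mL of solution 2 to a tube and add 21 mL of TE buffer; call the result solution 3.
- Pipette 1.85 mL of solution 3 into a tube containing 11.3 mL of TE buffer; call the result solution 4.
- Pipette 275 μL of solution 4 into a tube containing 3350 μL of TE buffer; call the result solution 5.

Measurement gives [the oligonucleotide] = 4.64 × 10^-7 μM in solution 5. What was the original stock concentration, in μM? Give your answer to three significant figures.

5.00 μM

Step 1: 15 μL + 2250 μL = 2265 μL total → factor 2265/15 = 151
Step 2: 180 μL + 9.8 mL = 9980 μL total → factor 9980/180 = 55.444
Step 3: 1.65 mL + 21 mL = 22.65 mL total → factor 22.65/1.65 = 13.727
Step 4: 1.85 mL + 11.3 mL = 13.15 mL total → factor 13.15/1.85 = 7.1081
Step 5: 275 μL + 3350 μL = 3625 μL total → factor 3625/275 = 13.182
Overall dilution factor = 151 × 55.444 × 13.727 × 7.1081 × 13.182 = 1.0768 × 10^7
Stock = 4.64 × 10^-7 μM × 1.0768 × 10^7 = 5.00 μM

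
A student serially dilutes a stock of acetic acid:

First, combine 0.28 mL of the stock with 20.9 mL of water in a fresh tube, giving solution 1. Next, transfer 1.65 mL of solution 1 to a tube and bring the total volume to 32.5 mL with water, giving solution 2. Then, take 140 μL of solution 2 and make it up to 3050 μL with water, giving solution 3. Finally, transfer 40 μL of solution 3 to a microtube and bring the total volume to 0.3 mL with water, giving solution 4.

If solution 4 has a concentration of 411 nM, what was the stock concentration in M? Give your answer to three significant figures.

0.100 M

Step 1: 0.28 mL + 20.9 mL = 21.18 mL total → factor 21.18/0.28 = 75.643
Step 2: 1.65 mL brought to 32.5 mL → factor 32.5/1.65 = 19.697
Step 3: 140 μL brought to 3050 μL → factor 3050/140 = 21.786
Step 4: 40 μL brought to 0.3 mL → factor 300/40 = 7.5
Overall dilution factor = 75.643 × 19.697 × 21.786 × 7.5 = 2.4344 × 10^5
Stock = 411 nM × 2.4344 × 10^5 = 1.001 × 10^8 nM = 0.100 M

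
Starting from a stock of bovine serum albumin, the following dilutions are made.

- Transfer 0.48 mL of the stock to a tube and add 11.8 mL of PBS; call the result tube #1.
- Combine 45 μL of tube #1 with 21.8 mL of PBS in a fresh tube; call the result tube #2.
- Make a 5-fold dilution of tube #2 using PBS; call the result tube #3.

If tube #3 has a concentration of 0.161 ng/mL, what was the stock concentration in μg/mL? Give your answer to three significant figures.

Step 1: 0.48 mL + 11.8 mL = 12.28 mL total → factor 12.28/0.48 = 25.583
Step 2: 45 μL + 21.8 mL = 21845 μL total → factor 21845/45 = 485.44
Step 3: 5-fold → factor 5
Overall dilution factor = 25.583 × 485.44 × 5 = 62096
Stock = 0.161 ng/mL × 62096 = 9998 ng/mL = 10.0 μg/mL

10.0 μg/mL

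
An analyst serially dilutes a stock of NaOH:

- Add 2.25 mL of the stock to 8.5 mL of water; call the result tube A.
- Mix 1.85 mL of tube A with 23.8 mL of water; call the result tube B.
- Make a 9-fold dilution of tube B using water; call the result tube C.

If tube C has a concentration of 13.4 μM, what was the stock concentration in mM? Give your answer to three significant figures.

7.99 mM

Step 1: 2.25 mL + 8.5 mL = 10.75 mL total → factor 10.75/2.25 = 4.7778
Step 2: 1.85 mL + 23.8 mL = 25.65 mL total → factor 25.65/1.85 = 13.865
Step 3: 9-fold → factor 9
Overall dilution factor = 4.7778 × 13.865 × 9 = 596.19
Stock = 13.4 μM × 596.19 = 7989 μM = 7.99 mM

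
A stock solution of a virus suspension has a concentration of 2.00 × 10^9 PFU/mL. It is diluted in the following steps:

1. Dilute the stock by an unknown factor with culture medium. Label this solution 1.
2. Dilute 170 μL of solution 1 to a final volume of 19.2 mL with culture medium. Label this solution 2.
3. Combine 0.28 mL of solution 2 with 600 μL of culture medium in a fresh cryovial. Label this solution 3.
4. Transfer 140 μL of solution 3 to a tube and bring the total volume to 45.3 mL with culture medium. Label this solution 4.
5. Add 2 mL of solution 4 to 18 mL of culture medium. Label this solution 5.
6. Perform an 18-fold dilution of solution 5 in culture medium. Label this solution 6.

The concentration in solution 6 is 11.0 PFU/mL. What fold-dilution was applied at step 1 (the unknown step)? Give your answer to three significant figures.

Step 1: unknown factor x
Step 2: 170 μL brought to 19.2 mL → factor 19200/170 = 112.94
Step 3: 0.28 mL + 600 μL = 0.88 mL total → factor 0.88/0.28 = 3.1429
Step 4: 140 μL brought to 45.3 mL → factor 45300/140 = 323.57
Step 5: 2 mL + 18 mL = 20 mL total → factor 20/2 = 10
Step 6: 18-fold → factor 18
Product of known-step factors = 2.0674 × 10^7
Overall factor = 2.00 × 10^9 PFU/mL / (11.0 PFU/mL) = 1.8182 × 10^8
x = 1.8182 × 10^8 / 2.0674 × 10^7 = 8.79

8.79-fold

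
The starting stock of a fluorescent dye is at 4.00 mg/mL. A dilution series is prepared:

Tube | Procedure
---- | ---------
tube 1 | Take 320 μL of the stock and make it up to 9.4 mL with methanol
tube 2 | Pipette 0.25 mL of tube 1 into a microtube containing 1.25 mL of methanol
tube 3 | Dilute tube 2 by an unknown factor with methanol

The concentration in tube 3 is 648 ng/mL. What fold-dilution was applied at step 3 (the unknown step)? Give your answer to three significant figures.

35.0-fold

Step 1: 320 μL brought to 9.4 mL → factor 9400/320 = 29.375
Step 2: 0.25 mL + 1.25 mL = 1.5 mL total → factor 1.5/0.25 = 6
Step 3: unknown factor x
Product of known-step factors = 176.25
Overall factor = 4.00 mg/mL / (648 ng/mL) = 6172.8
x = 6172.8 / 176.25 = 35.0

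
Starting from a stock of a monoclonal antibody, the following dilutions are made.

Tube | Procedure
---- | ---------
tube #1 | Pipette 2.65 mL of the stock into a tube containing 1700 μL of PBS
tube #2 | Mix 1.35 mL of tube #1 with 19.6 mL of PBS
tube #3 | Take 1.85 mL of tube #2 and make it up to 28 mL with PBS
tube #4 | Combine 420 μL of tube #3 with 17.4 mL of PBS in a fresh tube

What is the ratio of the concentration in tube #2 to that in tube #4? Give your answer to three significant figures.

Step 1: 2.65 mL + 1700 μL = 4.35 mL total → factor 4.35/2.65 = 1.6415
Step 2: 1.35 mL + 19.6 mL = 20.95 mL total → factor 20.95/1.35 = 15.519
Step 3: 1.85 mL brought to 28 mL → factor 28/1.85 = 15.135
Step 4: 420 μL + 17.4 mL = 17820 μL total → factor 17820/420 = 42.429
Dilution factor to tube #2 = 25.474; to tube #4 = 16358
[tube #2]/[tube #4] = (factor to tube #4)/(factor to tube #2) = 16358/25.474 = 642

642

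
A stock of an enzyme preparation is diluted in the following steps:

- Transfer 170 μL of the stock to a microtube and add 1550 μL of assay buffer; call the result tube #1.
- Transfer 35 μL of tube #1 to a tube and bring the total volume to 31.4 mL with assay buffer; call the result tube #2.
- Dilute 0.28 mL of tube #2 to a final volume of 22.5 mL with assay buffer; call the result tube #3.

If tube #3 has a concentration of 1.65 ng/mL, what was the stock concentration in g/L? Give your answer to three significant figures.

1.20 g/L

Step 1: 170 μL + 1550 μL = 1720 μL total → factor 1720/170 = 10.118
Step 2: 35 μL brought to 31.4 mL → factor 31400/35 = 897.14
Step 3: 0.28 mL brought to 22.5 mL → factor 22.5/0.28 = 80.357
Overall dilution factor = 10.118 × 897.14 × 80.357 = 7.294 × 10^5
Stock = 1.65 ng/mL × 7.294 × 10^5 = 1.204 × 10^6 ng/mL = 1.20 g/L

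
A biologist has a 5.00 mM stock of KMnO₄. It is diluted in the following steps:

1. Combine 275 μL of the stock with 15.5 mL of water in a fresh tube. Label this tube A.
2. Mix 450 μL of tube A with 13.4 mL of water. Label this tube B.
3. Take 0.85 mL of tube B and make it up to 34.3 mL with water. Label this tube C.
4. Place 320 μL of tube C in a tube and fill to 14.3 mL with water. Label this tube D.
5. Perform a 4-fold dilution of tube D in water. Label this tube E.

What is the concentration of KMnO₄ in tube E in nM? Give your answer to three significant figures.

0.393 nM

Step 1: 275 μL + 15.5 mL = 15775 μL total → factor 15775/275 = 57.364
Step 2: 450 μL + 13.4 mL = 13850 μL total → factor 13850/450 = 30.778
Step 3: 0.85 mL brought to 34.3 mL → factor 34.3/0.85 = 40.353
Step 4: 320 μL brought to 14.3 mL → factor 14300/320 = 44.688
Step 5: 4-fold → factor 4
Overall dilution factor = 57.364 × 30.778 × 40.353 × 44.688 × 4 = 1.2735 × 10^7
Final = 5.00 mM / 1.2735 × 10^7 = 3.926 × 10^-7 mM = 0.393 nM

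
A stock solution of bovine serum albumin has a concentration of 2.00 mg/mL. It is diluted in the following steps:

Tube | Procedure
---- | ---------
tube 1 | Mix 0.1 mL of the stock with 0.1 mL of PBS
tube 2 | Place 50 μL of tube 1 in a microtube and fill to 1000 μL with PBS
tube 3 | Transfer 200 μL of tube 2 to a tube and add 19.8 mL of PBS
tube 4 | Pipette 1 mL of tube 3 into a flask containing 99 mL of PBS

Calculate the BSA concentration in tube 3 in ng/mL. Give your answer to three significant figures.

Step 1: 0.1 mL + 0.1 mL = 0.2 mL total → factor 0.2/0.1 = 2
Step 2: 50 μL brought to 1000 μL → factor 1000/50 = 20
Step 3: 200 μL + 19.8 mL = 20000 μL total → factor 20000/200 = 100
Dilution factor through tube 3 = 2 × 20 × 100 = 4000
[tube 3] = 2.00 mg/mL / 4000 = 0.0005000 mg/mL = 500 ng/mL

500 ng/mL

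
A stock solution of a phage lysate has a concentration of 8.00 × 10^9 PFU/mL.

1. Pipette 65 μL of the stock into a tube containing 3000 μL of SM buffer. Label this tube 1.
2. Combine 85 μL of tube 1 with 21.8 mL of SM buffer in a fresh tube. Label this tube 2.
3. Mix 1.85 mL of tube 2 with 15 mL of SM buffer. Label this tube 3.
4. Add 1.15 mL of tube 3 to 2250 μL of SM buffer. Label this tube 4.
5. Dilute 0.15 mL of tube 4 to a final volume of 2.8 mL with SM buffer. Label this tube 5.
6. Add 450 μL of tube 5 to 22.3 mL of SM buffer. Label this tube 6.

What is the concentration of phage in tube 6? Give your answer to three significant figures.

25.9 PFU/mL

Step 1: 65 μL + 3000 μL = 3065 μL total → factor 3065/65 = 47.154
Step 2: 85 μL + 21.8 mL = 21885 μL total → factor 21885/85 = 257.47
Step 3: 1.85 mL + 15 mL = 16.85 mL total → factor 16.85/1.85 = 9.1081
Step 4: 1.15 mL + 2250 μL = 3.4 mL total → factor 3.4/1.15 = 2.9565
Step 5: 0.15 mL brought to 2.8 mL → factor 2.8/0.15 = 18.667
Step 6: 450 μL + 22.3 mL = 22750 μL total → factor 22750/450 = 50.556
Overall dilution factor = 47.154 × 257.47 × 9.1081 × 2.9565 × 18.667 × 50.556 = 3.0852 × 10^8
Final = 8.00 × 10^9 PFU/mL / 3.0852 × 10^8 = 25.9 PFU/mL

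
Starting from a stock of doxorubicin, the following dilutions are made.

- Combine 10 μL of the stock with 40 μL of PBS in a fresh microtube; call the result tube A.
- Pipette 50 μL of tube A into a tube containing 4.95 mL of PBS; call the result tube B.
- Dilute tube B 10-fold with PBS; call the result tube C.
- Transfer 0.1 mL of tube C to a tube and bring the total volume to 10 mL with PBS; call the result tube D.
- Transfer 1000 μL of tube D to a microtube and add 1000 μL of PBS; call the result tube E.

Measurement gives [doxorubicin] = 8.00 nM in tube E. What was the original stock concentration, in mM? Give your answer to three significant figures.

Step 1: 10 μL + 40 μL = 50 μL total → factor 50/10 = 5
Step 2: 50 μL + 4.95 mL = 5000 μL total → factor 5000/50 = 100
Step 3: 10-fold → factor 10
Step 4: 0.1 mL brought to 10 mL → factor 10/0.1 = 100
Step 5: 1000 μL + 1000 μL = 2000 μL total → factor 2000/1000 = 2
Overall dilution factor = 5 × 100 × 10 × 100 × 2 = 1 × 10^6
Stock = 8.00 nM × 1 × 10^6 = 8.000 × 10^6 nM = 8.00 mM

8.00 mM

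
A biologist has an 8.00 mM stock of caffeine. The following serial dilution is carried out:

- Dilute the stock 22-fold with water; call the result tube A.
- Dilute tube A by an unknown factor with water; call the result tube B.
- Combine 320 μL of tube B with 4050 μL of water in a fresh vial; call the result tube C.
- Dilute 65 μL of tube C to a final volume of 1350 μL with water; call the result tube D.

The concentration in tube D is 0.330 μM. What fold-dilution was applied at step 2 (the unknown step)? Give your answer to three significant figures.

3.89-fold

Step 1: 22-fold → factor 22
Step 2: unknown factor x
Step 3: 320 μL + 4050 μL = 4370 μL total → factor 4370/320 = 13.656
Step 4: 65 μL brought to 1350 μL → factor 1350/65 = 20.769
Product of known-step factors = 6239.9
Overall factor = 8.00 mM / (0.330 μM) = 24242
x = 24242 / 6239.9 = 3.89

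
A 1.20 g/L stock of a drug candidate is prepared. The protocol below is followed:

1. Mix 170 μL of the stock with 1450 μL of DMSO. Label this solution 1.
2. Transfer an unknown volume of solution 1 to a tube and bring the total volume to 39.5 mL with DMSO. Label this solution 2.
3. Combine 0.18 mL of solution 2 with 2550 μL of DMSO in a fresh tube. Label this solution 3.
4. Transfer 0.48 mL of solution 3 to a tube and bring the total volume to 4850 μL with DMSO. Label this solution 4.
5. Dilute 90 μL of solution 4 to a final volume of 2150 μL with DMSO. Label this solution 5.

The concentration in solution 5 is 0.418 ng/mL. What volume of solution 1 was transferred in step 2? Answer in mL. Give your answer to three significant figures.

Step 1: 170 μL + 1450 μL = 1620 μL total → factor 1620/170 = 9.5294
Step 2: v brought to 39.5 mL → factor = 39.5 mL/v
Step 3: 0.18 mL + 2550 μL = 2.73 mL total → factor 2.73/0.18 = 15.167
Step 4: 0.48 mL brought to 4850 μL → factor 4.85/0.48 = 10.104
Step 5: 90 μL brought to 2150 μL → factor 2150/90 = 23.889
Product of known-step factors = 34886
Overall factor = 1.20 g/L / (0.418 ng/mL) = 2.8708 × 10^6
Step-2 factor = 2.8708 × 10^6 / 34886 = 82.291
v = 39.5 mL / 82.291 = 0.480 mL

0.480 mL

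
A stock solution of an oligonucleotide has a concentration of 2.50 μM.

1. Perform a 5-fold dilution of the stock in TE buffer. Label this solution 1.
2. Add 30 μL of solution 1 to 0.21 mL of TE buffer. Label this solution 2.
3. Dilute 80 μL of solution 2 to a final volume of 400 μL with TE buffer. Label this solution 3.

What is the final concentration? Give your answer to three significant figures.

0.0125 μM

Step 1: 5-fold → factor 5
Step 2: 30 μL + 0.21 mL = 240 μL total → factor 240/30 = 8
Step 3: 80 μL brought to 400 μL → factor 400/80 = 5
Overall dilution factor = 5 × 8 × 5 = 200
Final = 2.50 μM / 200 = 0.0125 μM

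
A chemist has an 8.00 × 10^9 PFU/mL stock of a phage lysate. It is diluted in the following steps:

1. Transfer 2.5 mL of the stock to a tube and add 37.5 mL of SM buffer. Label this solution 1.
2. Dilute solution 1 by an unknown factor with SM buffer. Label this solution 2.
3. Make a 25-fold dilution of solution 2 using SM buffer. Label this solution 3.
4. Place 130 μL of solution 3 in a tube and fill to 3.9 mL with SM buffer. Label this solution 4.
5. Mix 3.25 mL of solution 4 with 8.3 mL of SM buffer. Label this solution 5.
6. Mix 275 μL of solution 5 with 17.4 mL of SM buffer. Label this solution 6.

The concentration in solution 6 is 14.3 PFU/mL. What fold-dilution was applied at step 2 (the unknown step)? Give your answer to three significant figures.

204-fold

Step 1: 2.5 mL + 37.5 mL = 40 mL total → factor 40/2.5 = 16
Step 2: unknown factor x
Step 3: 25-fold → factor 25
Step 4: 130 μL brought to 3.9 mL → factor 3900/130 = 30
Step 5: 3.25 mL + 8.3 mL = 11.55 mL total → factor 11.55/3.25 = 3.5538
Step 6: 275 μL + 17.4 mL = 17675 μL total → factor 17675/275 = 64.273
Product of known-step factors = 2.741 × 10^6
Overall factor = 8.00 × 10^9 PFU/mL / (14.3 PFU/mL) = 5.5944 × 10^8
x = 5.5944 × 10^8 / 2.741 × 10^6 = 204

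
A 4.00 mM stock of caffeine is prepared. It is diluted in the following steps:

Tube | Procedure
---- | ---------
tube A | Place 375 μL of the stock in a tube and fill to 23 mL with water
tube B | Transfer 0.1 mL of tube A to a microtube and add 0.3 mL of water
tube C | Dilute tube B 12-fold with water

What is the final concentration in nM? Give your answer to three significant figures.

Step 1: 375 μL brought to 23 mL → factor 23000/375 = 61.333
Step 2: 0.1 mL + 0.3 mL = 0.4 mL total → factor 0.4/0.1 = 4
Step 3: 12-fold → factor 12
Overall dilution factor = 61.333 × 4 × 12 = 2944
Final = 4.00 mM / 2944 = 0.001359 mM = 1.36 × 10^3 nM

1.36 × 10^3 nM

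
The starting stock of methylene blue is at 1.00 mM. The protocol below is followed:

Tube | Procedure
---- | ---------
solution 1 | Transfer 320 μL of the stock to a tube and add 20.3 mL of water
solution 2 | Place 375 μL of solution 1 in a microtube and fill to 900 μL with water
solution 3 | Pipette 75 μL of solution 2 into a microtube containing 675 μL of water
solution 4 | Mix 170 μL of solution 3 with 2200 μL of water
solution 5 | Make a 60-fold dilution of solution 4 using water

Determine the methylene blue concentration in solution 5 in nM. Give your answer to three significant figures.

Step 1: 320 μL + 20.3 mL = 20620 μL total → factor 20620/320 = 64.438
Step 2: 375 μL brought to 900 μL → factor 900/375 = 2.4
Step 3: 75 μL + 675 μL = 750 μL total → factor 750/75 = 10
Step 4: 170 μL + 2200 μL = 2370 μL total → factor 2370/170 = 13.941
Step 5: 60-fold → factor 60
Overall dilution factor = 64.438 × 2.4 × 10 × 13.941 × 60 = 1.2936 × 10^6
Final = 1.00 mM / 1.2936 × 10^6 = 7.730 × 10^-7 mM = 0.773 nM

0.773 nM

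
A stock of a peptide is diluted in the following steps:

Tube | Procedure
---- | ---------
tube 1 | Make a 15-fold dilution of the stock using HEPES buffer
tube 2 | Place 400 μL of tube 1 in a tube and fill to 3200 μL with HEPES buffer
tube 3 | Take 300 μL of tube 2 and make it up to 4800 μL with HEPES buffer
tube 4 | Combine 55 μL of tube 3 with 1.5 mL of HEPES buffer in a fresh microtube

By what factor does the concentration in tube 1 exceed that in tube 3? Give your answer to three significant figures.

Step 1: 15-fold → factor 15
Step 2: 400 μL brought to 3200 μL → factor 3200/400 = 8
Step 3: 300 μL brought to 4800 μL → factor 4800/300 = 16
Dilution factor to tube 1 = 15; to tube 3 = 1920
[tube 1]/[tube 3] = (factor to tube 3)/(factor to tube 1) = 1920/15 = 128

128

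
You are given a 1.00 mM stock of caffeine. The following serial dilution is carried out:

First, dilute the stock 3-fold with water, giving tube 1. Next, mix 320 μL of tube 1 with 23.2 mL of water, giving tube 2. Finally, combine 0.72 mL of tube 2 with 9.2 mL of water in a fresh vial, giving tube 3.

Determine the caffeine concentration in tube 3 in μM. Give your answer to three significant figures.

Step 1: 3-fold → factor 3
Step 2: 320 μL + 23.2 mL = 23520 μL total → factor 23520/320 = 73.5
Step 3: 0.72 mL + 9.2 mL = 9.92 mL total → factor 9.92/0.72 = 13.778
Overall dilution factor = 3 × 73.5 × 13.778 = 3038
Final = 1.00 mM / 3038 = 0.0003292 mM = 0.329 μM

0.329 μM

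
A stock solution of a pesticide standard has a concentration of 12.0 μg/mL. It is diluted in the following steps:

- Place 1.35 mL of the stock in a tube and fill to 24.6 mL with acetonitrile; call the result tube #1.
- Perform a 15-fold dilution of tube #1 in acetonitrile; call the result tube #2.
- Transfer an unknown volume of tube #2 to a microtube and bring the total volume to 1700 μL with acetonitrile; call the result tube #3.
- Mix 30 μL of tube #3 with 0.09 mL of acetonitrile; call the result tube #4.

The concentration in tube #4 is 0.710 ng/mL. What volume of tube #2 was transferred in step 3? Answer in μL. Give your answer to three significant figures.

Step 1: 1.35 mL brought to 24.6 mL → factor 24.6/1.35 = 18.222
Step 2: 15-fold → factor 15
Step 3: v brought to 1700 μL → factor = 1700 μL/v
Step 4: 30 μL + 0.09 mL = 120 μL total → factor 120/30 = 4
Product of known-step factors = 1093.3
Overall factor = 12.0 μg/mL / (0.710 ng/mL) = 16901
Step-3 factor = 16901 / 1093.3 = 15.459
v = 1700 μL / 15.459 = 110 μL

110 μL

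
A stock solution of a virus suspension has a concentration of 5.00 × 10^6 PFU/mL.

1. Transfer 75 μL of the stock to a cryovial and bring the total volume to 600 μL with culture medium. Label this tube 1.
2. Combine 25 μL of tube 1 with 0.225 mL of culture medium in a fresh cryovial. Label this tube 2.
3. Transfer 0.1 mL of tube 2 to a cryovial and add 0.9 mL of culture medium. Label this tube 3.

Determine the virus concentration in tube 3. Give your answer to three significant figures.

Step 1: 75 μL brought to 600 μL → factor 600/75 = 8
Step 2: 25 μL + 0.225 mL = 250 μL total → factor 250/25 = 10
Step 3: 0.1 mL + 0.9 mL = 1 mL total → factor 1/0.1 = 10
Overall dilution factor = 8 × 10 × 10 = 800
Final = 5.00 × 10^6 PFU/mL / 800 = 6.25 × 10^3 PFU/mL

6.25 × 10^3 PFU/mL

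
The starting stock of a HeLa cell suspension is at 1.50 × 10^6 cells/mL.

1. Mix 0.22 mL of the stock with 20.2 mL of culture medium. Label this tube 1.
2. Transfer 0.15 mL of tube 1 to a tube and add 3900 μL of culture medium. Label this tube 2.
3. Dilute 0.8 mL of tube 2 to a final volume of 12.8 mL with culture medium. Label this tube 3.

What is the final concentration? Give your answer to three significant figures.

Step 1: 0.22 mL + 20.2 mL = 20.42 mL total → factor 20.42/0.22 = 92.818
Step 2: 0.15 mL + 3900 μL = 4.05 mL total → factor 4.05/0.15 = 27
Step 3: 0.8 mL brought to 12.8 mL → factor 12.8/0.8 = 16
Overall dilution factor = 92.818 × 27 × 16 = 40097
Final = 1.50 × 10^6 cells/mL / 40097 = 37.4 cells/mL

37.4 cells/mL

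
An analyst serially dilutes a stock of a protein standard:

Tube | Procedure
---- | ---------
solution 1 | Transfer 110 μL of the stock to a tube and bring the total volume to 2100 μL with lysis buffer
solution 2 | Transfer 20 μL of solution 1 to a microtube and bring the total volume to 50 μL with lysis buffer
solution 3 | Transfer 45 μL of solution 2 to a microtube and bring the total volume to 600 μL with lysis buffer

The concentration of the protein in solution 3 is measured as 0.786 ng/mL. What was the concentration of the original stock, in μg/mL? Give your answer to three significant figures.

0.500 μg/mL

Step 1: 110 μL brought to 2100 μL → factor 2100/110 = 19.091
Step 2: 20 μL brought to 50 μL → factor 50/20 = 2.5
Step 3: 45 μL brought to 600 μL → factor 600/45 = 13.333
Overall dilution factor = 19.091 × 2.5 × 13.333 = 636.36
Stock = 0.786 ng/mL × 636.36 = 500.2 ng/mL = 0.500 μg/mL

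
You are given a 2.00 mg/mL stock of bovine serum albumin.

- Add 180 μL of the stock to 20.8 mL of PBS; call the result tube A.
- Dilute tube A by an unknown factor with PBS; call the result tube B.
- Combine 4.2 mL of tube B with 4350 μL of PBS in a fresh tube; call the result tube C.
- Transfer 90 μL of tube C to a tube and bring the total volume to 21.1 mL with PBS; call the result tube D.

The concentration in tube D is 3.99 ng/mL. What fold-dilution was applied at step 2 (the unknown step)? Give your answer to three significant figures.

9.01-fold

Step 1: 180 μL + 20.8 mL = 20980 μL total → factor 20980/180 = 116.56
Step 2: unknown factor x
Step 3: 4.2 mL + 4350 μL = 8.55 mL total → factor 8.55/4.2 = 2.0357
Step 4: 90 μL brought to 21.1 mL → factor 21100/90 = 234.44
Product of known-step factors = 55628
Overall factor = 2.00 mg/mL / (3.99 ng/mL) = 5.0125 × 10^5
x = 5.0125 × 10^5 / 55628 = 9.01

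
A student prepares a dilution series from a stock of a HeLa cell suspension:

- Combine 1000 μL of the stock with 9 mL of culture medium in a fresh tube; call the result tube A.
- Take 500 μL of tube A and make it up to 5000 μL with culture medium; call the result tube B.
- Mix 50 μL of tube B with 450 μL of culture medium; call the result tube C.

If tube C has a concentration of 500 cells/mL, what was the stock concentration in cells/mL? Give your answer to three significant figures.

Step 1: 1000 μL + 9 mL = 10000 μL total → factor 10000/1000 = 10
Step 2: 500 μL brought to 5000 μL → factor 5000/500 = 10
Step 3: 50 μL + 450 μL = 500 μL total → factor 500/50 = 10
Overall dilution factor = 10 × 10 × 10 = 1000
Stock = 500 cells/mL × 1000 = 5.00 × 10^5 cells/mL

5.00 × 10^5 cells/mL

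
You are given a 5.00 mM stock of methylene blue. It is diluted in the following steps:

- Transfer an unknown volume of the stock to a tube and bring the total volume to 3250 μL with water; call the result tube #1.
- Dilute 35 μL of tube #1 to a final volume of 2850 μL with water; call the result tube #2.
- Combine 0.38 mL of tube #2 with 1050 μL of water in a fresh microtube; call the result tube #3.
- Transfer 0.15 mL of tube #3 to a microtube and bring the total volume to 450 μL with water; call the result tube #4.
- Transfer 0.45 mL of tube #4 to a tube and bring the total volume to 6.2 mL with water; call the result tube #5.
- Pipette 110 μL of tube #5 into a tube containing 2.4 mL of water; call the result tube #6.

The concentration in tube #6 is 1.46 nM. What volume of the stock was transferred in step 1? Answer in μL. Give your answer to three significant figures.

Step 1: v brought to 3250 μL → factor = 3250 μL/v
Step 2: 35 μL brought to 2850 μL → factor 2850/35 = 81.429
Step 3: 0.38 mL + 1050 μL = 1.43 mL total → factor 1.43/0.38 = 3.7632
Step 4: 0.15 mL brought to 450 μL → factor 0.45/0.15 = 3
Step 5: 0.45 mL brought to 6.2 mL → factor 6.2/0.45 = 13.778
Step 6: 110 μL + 2.4 mL = 2510 μL total → factor 2510/110 = 22.818
Product of known-step factors = 2.8901 × 10^5
Overall factor = 5.00 mM / (1.46 nM) = 3.4247 × 10^6
Step-1 factor = 3.4247 × 10^6 / 2.8901 × 10^5 = 11.85
v = 3250 μL / 11.85 = 274 μL

274 μL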